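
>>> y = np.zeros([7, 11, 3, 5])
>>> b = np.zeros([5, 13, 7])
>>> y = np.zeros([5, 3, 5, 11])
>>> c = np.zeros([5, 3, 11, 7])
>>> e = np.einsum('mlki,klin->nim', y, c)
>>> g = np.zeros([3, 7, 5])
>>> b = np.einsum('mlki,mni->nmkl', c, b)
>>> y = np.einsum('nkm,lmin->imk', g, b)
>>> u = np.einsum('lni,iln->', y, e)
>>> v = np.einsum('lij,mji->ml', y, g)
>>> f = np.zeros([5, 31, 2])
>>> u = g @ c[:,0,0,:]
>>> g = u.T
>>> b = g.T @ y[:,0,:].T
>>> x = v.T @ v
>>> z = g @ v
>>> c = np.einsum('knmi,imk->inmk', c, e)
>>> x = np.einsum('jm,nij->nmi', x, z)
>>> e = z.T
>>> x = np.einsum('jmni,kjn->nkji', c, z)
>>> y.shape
(11, 5, 7)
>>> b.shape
(3, 7, 11)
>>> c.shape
(7, 3, 11, 5)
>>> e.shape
(11, 7, 7)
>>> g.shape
(7, 7, 3)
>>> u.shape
(3, 7, 7)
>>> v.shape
(3, 11)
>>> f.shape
(5, 31, 2)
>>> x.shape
(11, 7, 7, 5)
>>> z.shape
(7, 7, 11)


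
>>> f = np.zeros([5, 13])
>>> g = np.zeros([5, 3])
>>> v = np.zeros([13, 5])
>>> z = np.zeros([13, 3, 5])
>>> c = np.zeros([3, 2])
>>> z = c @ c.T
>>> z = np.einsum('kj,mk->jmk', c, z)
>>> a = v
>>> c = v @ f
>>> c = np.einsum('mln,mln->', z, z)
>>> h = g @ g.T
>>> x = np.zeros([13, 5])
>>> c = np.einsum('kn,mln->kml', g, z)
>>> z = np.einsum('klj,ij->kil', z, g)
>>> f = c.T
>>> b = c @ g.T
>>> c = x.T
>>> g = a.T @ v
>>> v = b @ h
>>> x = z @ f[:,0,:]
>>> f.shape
(3, 2, 5)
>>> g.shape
(5, 5)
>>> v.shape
(5, 2, 5)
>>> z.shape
(2, 5, 3)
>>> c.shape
(5, 13)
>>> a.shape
(13, 5)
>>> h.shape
(5, 5)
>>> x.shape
(2, 5, 5)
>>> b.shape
(5, 2, 5)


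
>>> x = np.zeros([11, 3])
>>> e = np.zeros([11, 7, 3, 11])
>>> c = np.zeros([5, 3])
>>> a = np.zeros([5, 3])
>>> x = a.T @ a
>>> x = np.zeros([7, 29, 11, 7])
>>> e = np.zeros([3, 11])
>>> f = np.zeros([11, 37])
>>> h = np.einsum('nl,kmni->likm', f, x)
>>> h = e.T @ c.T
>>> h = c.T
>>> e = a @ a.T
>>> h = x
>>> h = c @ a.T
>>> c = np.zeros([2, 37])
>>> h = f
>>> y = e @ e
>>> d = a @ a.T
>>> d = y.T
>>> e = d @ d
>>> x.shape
(7, 29, 11, 7)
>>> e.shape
(5, 5)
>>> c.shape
(2, 37)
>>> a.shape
(5, 3)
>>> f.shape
(11, 37)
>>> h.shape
(11, 37)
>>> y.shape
(5, 5)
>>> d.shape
(5, 5)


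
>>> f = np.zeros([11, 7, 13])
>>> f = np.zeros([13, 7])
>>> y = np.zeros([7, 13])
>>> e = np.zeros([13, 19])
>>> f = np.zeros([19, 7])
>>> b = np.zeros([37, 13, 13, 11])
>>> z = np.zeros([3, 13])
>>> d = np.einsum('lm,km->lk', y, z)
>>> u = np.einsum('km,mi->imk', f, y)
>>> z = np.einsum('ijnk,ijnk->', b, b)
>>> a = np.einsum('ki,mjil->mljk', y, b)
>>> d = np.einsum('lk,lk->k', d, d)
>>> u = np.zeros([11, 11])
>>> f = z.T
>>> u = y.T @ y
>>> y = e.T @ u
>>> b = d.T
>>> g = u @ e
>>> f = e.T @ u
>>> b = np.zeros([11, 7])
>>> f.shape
(19, 13)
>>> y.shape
(19, 13)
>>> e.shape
(13, 19)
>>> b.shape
(11, 7)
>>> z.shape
()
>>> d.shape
(3,)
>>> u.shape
(13, 13)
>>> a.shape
(37, 11, 13, 7)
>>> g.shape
(13, 19)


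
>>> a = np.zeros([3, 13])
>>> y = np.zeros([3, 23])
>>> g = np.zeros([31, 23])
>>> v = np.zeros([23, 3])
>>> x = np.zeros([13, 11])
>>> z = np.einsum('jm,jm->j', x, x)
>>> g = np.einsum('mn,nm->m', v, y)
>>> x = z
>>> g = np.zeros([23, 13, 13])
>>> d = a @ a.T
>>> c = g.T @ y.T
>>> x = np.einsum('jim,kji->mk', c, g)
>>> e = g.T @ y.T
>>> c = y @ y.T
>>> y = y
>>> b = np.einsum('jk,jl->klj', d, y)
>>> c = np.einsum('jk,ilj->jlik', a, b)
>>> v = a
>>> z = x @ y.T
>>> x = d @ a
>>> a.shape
(3, 13)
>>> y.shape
(3, 23)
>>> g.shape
(23, 13, 13)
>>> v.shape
(3, 13)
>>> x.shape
(3, 13)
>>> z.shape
(3, 3)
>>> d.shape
(3, 3)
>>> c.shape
(3, 23, 3, 13)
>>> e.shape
(13, 13, 3)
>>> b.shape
(3, 23, 3)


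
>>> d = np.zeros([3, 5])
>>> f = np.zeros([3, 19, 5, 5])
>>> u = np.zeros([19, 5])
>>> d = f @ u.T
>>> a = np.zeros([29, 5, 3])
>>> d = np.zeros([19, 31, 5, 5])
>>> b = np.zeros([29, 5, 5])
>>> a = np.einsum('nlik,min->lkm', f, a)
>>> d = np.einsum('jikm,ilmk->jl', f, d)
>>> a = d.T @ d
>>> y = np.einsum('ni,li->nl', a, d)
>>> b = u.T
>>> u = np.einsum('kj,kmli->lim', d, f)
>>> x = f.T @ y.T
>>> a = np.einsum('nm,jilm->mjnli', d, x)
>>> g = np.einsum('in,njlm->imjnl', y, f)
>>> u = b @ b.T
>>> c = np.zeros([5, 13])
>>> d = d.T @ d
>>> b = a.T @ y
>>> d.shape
(31, 31)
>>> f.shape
(3, 19, 5, 5)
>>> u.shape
(5, 5)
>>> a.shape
(31, 5, 3, 19, 5)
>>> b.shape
(5, 19, 3, 5, 3)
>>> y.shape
(31, 3)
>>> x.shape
(5, 5, 19, 31)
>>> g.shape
(31, 5, 19, 3, 5)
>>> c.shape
(5, 13)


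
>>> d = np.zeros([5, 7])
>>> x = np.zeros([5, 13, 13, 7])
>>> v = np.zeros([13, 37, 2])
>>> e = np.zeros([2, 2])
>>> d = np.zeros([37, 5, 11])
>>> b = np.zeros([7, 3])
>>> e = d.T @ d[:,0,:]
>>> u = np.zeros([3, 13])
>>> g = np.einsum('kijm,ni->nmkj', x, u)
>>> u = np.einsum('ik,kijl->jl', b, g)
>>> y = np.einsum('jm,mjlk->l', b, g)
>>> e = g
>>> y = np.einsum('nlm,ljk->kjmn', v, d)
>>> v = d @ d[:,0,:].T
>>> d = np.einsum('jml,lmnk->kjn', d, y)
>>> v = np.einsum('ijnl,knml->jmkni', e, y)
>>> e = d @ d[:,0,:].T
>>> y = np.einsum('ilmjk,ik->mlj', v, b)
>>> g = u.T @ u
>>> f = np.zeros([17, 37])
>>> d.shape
(13, 37, 2)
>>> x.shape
(5, 13, 13, 7)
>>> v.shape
(7, 2, 11, 5, 3)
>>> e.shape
(13, 37, 13)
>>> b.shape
(7, 3)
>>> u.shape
(5, 13)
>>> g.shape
(13, 13)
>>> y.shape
(11, 2, 5)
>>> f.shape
(17, 37)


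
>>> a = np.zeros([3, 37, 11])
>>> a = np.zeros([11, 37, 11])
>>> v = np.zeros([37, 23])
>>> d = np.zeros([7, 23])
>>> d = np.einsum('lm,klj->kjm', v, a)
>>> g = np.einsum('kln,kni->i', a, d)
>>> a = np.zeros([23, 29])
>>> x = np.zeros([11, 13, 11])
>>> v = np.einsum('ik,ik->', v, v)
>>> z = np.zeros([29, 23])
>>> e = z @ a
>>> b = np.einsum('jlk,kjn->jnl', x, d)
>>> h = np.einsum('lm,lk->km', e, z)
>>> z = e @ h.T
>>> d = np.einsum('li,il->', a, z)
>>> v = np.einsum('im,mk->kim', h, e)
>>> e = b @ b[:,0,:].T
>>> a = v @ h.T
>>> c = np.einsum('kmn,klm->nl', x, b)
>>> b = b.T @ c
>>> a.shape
(29, 23, 23)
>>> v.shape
(29, 23, 29)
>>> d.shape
()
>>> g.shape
(23,)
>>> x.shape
(11, 13, 11)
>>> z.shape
(29, 23)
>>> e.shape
(11, 23, 11)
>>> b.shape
(13, 23, 23)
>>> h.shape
(23, 29)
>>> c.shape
(11, 23)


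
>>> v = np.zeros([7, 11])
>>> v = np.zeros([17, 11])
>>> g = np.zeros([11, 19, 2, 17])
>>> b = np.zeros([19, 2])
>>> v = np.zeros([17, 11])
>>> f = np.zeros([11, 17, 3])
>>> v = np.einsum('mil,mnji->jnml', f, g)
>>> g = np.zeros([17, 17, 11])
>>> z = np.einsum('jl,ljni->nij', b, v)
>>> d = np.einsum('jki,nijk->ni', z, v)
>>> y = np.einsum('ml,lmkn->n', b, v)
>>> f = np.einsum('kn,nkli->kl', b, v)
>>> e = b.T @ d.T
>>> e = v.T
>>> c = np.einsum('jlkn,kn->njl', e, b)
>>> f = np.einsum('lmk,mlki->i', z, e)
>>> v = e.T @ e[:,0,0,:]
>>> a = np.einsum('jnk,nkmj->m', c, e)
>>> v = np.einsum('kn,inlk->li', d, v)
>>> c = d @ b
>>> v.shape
(11, 2)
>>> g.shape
(17, 17, 11)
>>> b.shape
(19, 2)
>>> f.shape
(2,)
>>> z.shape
(11, 3, 19)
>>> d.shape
(2, 19)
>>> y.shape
(3,)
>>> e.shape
(3, 11, 19, 2)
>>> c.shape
(2, 2)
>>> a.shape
(19,)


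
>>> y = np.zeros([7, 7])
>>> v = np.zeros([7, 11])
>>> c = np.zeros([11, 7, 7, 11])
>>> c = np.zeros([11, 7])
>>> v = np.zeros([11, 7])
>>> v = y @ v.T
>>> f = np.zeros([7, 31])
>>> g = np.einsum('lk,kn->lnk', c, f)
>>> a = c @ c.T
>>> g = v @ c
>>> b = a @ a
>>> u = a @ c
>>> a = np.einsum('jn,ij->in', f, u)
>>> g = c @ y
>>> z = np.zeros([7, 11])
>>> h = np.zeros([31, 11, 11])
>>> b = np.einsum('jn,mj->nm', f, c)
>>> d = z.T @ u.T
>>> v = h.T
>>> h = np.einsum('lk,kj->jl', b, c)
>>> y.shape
(7, 7)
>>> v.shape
(11, 11, 31)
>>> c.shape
(11, 7)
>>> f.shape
(7, 31)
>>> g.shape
(11, 7)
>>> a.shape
(11, 31)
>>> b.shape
(31, 11)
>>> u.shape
(11, 7)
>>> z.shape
(7, 11)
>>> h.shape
(7, 31)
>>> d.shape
(11, 11)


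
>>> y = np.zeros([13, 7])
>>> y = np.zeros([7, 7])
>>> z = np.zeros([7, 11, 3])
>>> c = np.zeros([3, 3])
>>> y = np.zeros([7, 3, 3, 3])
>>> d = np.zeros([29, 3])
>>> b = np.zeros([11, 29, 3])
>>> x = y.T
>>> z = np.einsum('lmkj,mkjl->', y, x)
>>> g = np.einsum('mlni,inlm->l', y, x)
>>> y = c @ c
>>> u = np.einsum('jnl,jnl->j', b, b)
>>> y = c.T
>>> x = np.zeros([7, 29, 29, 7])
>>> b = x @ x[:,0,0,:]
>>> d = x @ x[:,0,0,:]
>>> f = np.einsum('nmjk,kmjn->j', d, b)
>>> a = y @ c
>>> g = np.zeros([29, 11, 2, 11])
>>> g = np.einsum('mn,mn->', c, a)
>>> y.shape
(3, 3)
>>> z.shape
()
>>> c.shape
(3, 3)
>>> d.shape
(7, 29, 29, 7)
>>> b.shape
(7, 29, 29, 7)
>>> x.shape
(7, 29, 29, 7)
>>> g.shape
()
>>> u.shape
(11,)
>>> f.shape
(29,)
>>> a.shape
(3, 3)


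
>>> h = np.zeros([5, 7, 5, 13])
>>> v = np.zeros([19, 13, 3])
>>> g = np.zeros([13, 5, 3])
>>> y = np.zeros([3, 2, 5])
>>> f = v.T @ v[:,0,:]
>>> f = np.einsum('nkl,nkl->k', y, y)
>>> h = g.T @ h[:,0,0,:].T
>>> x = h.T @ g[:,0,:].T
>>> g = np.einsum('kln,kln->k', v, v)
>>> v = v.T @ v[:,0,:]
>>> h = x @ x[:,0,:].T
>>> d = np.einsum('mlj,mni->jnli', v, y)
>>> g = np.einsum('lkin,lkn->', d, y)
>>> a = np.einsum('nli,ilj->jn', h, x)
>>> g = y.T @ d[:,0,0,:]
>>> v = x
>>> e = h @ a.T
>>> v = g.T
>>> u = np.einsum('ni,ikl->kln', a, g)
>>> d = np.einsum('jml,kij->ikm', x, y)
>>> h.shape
(5, 5, 5)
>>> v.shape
(5, 2, 5)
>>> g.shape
(5, 2, 5)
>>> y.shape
(3, 2, 5)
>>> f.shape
(2,)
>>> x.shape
(5, 5, 13)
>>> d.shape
(2, 3, 5)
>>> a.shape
(13, 5)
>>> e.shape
(5, 5, 13)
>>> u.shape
(2, 5, 13)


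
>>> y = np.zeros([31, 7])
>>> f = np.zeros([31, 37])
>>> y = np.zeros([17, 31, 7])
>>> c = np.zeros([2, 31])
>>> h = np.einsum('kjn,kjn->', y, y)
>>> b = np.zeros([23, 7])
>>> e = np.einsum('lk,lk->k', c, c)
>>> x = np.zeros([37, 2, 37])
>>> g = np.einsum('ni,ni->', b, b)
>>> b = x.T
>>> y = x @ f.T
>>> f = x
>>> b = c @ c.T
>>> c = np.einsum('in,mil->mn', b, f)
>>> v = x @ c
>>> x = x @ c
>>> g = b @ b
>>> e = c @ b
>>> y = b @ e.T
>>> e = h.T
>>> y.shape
(2, 37)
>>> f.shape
(37, 2, 37)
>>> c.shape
(37, 2)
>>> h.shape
()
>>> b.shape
(2, 2)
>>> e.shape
()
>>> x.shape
(37, 2, 2)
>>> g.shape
(2, 2)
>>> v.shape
(37, 2, 2)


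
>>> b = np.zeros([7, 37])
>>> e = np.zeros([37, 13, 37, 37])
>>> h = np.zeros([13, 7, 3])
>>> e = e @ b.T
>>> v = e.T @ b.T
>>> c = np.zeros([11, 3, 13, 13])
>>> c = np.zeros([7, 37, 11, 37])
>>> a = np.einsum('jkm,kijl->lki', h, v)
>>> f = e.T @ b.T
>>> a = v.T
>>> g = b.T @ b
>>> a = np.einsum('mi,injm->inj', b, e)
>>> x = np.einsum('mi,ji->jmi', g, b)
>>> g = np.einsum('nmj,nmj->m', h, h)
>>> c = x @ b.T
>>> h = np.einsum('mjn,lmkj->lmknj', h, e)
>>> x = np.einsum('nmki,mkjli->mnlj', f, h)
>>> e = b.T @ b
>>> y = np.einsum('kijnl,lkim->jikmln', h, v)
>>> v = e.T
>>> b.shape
(7, 37)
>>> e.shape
(37, 37)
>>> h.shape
(37, 13, 37, 3, 7)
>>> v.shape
(37, 37)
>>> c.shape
(7, 37, 7)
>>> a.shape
(37, 13, 37)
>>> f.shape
(7, 37, 13, 7)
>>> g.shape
(7,)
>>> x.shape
(37, 7, 3, 37)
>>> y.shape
(37, 13, 37, 7, 7, 3)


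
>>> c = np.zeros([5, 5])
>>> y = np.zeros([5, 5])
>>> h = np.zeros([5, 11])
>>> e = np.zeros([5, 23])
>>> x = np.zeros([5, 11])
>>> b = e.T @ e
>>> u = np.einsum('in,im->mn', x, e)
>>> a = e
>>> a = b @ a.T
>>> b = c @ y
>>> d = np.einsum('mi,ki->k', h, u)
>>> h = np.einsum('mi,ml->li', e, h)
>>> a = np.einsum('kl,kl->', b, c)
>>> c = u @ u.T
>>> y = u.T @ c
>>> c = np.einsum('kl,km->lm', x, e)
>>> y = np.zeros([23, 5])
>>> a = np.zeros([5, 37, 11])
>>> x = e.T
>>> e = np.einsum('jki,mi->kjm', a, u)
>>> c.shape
(11, 23)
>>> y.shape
(23, 5)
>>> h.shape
(11, 23)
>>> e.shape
(37, 5, 23)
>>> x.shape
(23, 5)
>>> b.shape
(5, 5)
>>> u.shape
(23, 11)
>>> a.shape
(5, 37, 11)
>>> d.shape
(23,)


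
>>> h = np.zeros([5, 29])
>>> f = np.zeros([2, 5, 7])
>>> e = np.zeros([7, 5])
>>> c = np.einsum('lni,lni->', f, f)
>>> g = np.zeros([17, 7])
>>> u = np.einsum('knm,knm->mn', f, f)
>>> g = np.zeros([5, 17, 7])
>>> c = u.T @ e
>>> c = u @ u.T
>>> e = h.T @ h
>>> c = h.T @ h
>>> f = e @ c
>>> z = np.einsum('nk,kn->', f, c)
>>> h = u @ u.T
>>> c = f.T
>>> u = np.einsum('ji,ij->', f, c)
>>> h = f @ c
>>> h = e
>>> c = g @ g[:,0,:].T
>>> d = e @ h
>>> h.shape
(29, 29)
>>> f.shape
(29, 29)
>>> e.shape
(29, 29)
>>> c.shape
(5, 17, 5)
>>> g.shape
(5, 17, 7)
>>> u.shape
()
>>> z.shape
()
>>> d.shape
(29, 29)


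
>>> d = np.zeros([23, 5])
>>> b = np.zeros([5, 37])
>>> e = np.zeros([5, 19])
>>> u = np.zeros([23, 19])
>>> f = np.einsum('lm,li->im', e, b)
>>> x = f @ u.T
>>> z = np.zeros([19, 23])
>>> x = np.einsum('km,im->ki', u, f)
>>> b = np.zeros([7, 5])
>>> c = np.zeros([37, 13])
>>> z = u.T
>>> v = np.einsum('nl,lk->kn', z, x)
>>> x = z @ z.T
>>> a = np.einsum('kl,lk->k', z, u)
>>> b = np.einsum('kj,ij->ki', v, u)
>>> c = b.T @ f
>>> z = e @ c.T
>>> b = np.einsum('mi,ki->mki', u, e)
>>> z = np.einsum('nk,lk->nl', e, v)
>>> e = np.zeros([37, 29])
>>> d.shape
(23, 5)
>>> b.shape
(23, 5, 19)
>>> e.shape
(37, 29)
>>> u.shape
(23, 19)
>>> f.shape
(37, 19)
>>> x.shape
(19, 19)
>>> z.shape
(5, 37)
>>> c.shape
(23, 19)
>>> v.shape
(37, 19)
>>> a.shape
(19,)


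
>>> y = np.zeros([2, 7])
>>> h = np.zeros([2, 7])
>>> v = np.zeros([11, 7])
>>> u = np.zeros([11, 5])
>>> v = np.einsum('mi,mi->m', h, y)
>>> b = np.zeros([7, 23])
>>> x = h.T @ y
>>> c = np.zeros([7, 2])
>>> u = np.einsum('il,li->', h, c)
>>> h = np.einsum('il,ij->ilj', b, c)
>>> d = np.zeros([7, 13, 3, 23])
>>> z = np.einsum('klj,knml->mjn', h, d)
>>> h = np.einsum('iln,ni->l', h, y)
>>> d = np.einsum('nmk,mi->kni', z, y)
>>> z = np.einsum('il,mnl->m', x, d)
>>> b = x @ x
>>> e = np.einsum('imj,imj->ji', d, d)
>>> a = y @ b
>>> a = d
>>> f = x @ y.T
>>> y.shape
(2, 7)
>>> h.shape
(23,)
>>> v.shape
(2,)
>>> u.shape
()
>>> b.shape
(7, 7)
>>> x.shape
(7, 7)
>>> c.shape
(7, 2)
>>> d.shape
(13, 3, 7)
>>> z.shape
(13,)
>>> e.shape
(7, 13)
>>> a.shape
(13, 3, 7)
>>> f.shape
(7, 2)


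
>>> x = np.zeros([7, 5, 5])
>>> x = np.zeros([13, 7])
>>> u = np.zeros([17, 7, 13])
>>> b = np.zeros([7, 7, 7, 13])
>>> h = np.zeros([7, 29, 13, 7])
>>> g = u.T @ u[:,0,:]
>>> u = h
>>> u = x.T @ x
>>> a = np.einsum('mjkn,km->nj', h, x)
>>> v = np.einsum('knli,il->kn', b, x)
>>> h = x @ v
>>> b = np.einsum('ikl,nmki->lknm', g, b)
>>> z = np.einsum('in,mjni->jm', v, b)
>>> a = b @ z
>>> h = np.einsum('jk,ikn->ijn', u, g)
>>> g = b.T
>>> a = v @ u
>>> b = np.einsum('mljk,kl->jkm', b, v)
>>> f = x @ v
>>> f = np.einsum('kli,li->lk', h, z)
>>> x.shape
(13, 7)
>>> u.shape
(7, 7)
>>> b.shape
(7, 7, 13)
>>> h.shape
(13, 7, 13)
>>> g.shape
(7, 7, 7, 13)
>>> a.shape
(7, 7)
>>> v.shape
(7, 7)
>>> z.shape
(7, 13)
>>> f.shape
(7, 13)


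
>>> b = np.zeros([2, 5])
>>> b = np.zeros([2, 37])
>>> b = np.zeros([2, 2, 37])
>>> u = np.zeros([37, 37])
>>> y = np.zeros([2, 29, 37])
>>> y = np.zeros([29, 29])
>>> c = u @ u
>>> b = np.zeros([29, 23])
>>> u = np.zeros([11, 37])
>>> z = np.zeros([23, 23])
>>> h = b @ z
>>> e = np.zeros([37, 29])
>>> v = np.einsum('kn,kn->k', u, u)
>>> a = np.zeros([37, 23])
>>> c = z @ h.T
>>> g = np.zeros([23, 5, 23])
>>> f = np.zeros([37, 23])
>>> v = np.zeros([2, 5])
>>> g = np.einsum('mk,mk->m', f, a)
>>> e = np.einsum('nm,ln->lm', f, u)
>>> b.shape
(29, 23)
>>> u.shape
(11, 37)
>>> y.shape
(29, 29)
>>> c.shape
(23, 29)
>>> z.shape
(23, 23)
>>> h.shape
(29, 23)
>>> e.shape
(11, 23)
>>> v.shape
(2, 5)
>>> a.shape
(37, 23)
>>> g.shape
(37,)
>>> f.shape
(37, 23)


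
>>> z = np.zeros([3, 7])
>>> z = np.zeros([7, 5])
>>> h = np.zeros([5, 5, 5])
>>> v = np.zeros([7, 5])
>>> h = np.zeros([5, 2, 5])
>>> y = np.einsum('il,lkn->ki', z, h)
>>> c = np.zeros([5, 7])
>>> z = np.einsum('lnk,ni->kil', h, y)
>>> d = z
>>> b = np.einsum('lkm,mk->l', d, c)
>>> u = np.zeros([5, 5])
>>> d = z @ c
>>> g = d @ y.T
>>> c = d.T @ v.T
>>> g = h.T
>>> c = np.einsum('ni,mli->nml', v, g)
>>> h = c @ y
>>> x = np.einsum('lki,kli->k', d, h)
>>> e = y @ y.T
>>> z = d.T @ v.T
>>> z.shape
(7, 7, 7)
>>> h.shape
(7, 5, 7)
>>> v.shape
(7, 5)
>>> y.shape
(2, 7)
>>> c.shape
(7, 5, 2)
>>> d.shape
(5, 7, 7)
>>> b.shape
(5,)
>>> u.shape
(5, 5)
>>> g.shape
(5, 2, 5)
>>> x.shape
(7,)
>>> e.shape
(2, 2)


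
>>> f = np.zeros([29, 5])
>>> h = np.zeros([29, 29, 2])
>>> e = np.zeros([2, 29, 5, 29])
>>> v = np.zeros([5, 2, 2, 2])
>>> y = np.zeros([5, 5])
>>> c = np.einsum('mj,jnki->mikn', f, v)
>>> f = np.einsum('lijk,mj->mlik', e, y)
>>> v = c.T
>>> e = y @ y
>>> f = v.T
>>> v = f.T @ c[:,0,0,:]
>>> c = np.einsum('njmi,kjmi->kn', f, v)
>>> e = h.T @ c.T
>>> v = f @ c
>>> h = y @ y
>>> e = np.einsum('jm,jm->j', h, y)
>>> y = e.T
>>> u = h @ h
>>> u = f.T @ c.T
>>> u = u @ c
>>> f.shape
(29, 2, 2, 2)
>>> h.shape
(5, 5)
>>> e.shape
(5,)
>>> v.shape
(29, 2, 2, 29)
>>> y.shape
(5,)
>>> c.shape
(2, 29)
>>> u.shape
(2, 2, 2, 29)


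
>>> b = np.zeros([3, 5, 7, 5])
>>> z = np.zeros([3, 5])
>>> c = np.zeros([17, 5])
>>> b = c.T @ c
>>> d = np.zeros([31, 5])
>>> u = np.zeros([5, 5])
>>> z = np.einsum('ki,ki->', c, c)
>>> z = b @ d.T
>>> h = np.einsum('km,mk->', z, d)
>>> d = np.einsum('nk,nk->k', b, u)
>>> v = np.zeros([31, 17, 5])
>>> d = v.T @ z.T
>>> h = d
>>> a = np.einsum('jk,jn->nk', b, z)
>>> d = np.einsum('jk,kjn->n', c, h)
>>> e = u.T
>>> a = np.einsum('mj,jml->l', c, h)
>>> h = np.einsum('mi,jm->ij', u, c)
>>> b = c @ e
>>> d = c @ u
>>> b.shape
(17, 5)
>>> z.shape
(5, 31)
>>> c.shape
(17, 5)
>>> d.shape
(17, 5)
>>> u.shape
(5, 5)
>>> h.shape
(5, 17)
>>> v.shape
(31, 17, 5)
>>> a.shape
(5,)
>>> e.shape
(5, 5)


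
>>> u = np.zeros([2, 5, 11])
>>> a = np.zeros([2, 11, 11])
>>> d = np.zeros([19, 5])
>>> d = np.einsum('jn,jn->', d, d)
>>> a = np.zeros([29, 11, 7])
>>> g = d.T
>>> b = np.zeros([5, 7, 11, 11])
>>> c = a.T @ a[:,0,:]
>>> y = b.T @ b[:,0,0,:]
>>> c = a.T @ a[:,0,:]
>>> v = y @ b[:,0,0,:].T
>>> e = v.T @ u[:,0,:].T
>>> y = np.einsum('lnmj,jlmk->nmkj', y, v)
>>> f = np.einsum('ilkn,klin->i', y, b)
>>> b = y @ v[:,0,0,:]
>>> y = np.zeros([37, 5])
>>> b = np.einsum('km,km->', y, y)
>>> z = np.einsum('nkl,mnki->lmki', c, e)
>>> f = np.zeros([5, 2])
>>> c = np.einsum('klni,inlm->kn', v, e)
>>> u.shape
(2, 5, 11)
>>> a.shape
(29, 11, 7)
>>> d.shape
()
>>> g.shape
()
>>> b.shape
()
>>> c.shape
(11, 7)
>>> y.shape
(37, 5)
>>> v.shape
(11, 11, 7, 5)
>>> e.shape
(5, 7, 11, 2)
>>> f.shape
(5, 2)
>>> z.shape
(7, 5, 11, 2)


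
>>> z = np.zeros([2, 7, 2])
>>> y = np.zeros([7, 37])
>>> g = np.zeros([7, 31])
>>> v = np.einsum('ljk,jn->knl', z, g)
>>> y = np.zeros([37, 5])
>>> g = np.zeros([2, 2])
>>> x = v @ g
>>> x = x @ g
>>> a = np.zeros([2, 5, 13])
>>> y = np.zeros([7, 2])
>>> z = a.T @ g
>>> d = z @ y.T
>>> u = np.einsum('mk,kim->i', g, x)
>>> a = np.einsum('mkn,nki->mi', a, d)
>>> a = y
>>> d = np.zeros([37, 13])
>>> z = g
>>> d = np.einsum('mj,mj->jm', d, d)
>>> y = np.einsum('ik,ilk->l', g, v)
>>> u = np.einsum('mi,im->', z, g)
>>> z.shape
(2, 2)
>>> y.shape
(31,)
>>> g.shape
(2, 2)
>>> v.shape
(2, 31, 2)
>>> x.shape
(2, 31, 2)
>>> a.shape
(7, 2)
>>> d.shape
(13, 37)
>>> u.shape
()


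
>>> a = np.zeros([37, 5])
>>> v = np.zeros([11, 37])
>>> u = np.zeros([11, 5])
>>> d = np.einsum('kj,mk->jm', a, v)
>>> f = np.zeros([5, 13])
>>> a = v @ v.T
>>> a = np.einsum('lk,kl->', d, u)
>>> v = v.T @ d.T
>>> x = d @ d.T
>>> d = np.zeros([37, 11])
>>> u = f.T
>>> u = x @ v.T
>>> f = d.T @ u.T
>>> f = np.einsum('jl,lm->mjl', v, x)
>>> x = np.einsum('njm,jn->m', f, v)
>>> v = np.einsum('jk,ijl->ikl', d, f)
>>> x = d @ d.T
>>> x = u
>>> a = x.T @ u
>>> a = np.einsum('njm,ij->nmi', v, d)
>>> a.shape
(5, 5, 37)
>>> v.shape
(5, 11, 5)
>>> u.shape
(5, 37)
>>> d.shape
(37, 11)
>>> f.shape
(5, 37, 5)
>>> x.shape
(5, 37)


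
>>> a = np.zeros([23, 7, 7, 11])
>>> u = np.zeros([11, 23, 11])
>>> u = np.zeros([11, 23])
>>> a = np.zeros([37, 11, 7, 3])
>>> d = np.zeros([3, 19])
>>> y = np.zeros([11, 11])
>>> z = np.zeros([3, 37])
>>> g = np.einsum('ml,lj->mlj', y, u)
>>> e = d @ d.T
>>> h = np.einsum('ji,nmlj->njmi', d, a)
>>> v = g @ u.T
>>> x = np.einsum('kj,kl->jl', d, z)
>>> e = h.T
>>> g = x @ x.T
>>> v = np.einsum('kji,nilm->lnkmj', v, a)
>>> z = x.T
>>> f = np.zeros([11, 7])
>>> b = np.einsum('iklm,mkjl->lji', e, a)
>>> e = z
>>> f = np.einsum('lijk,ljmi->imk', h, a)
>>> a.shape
(37, 11, 7, 3)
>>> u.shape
(11, 23)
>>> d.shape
(3, 19)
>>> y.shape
(11, 11)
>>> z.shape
(37, 19)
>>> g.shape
(19, 19)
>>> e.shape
(37, 19)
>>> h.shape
(37, 3, 11, 19)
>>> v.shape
(7, 37, 11, 3, 11)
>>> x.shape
(19, 37)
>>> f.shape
(3, 7, 19)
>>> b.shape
(3, 7, 19)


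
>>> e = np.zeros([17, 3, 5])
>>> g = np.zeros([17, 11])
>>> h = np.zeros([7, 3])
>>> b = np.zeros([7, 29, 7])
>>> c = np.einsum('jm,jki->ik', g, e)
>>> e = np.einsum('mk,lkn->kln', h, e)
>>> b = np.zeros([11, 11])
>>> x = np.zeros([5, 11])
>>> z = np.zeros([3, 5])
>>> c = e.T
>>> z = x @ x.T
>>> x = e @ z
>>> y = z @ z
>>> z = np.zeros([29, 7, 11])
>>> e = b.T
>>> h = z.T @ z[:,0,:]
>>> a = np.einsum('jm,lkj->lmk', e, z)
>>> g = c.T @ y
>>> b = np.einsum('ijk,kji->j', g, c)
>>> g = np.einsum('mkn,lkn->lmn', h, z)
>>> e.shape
(11, 11)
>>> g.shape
(29, 11, 11)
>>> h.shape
(11, 7, 11)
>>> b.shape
(17,)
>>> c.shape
(5, 17, 3)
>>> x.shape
(3, 17, 5)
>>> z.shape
(29, 7, 11)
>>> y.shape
(5, 5)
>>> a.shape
(29, 11, 7)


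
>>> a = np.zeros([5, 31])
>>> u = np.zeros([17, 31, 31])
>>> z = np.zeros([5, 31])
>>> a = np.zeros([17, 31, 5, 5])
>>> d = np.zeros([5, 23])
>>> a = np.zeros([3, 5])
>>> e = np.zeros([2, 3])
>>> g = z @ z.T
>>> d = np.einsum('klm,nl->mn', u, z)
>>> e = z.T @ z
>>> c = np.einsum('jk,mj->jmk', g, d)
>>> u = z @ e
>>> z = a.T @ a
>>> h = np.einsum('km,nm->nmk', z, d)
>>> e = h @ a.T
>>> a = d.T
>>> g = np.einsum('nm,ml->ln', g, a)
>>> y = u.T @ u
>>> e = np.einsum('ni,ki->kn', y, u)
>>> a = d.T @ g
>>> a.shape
(5, 5)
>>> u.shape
(5, 31)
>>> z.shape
(5, 5)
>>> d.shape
(31, 5)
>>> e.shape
(5, 31)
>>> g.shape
(31, 5)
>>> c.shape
(5, 31, 5)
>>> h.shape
(31, 5, 5)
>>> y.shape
(31, 31)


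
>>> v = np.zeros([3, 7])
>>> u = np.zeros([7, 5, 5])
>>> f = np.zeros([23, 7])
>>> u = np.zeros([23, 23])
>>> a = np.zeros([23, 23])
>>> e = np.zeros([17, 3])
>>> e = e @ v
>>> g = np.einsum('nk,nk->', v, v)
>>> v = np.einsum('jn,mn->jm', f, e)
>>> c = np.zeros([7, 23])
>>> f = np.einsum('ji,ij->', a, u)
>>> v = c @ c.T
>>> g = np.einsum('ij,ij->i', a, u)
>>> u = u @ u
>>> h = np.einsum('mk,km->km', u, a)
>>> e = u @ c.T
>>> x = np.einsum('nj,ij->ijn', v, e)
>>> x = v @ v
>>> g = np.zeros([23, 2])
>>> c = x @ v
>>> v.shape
(7, 7)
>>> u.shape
(23, 23)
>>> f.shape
()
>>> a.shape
(23, 23)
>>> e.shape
(23, 7)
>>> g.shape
(23, 2)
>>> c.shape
(7, 7)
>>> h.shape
(23, 23)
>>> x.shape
(7, 7)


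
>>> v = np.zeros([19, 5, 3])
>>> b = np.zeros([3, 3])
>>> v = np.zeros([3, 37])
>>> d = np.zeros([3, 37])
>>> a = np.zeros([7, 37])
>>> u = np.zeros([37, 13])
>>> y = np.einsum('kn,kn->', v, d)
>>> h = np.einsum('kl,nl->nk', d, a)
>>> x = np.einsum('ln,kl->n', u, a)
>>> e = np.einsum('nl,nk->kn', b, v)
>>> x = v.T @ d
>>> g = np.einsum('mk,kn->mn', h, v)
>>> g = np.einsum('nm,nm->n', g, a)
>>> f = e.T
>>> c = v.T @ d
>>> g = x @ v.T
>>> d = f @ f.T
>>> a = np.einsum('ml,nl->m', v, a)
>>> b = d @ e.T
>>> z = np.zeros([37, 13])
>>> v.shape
(3, 37)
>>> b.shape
(3, 37)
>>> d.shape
(3, 3)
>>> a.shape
(3,)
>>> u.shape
(37, 13)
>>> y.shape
()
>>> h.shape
(7, 3)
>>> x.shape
(37, 37)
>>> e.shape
(37, 3)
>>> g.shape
(37, 3)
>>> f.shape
(3, 37)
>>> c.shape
(37, 37)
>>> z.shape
(37, 13)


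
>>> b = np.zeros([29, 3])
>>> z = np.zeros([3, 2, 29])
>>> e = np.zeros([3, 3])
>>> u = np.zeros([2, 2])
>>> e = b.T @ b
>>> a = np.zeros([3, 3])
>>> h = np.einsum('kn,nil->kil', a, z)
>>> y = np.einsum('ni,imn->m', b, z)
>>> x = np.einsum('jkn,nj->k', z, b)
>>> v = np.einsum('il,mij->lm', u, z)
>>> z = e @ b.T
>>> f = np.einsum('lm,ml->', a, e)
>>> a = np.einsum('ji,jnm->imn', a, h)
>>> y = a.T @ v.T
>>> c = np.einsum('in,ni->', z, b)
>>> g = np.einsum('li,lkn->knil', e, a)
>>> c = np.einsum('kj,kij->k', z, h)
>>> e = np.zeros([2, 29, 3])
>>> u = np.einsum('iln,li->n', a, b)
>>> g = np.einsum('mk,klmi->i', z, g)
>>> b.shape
(29, 3)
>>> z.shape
(3, 29)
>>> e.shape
(2, 29, 3)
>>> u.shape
(2,)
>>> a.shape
(3, 29, 2)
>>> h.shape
(3, 2, 29)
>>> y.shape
(2, 29, 2)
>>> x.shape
(2,)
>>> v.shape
(2, 3)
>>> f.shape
()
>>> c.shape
(3,)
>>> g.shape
(3,)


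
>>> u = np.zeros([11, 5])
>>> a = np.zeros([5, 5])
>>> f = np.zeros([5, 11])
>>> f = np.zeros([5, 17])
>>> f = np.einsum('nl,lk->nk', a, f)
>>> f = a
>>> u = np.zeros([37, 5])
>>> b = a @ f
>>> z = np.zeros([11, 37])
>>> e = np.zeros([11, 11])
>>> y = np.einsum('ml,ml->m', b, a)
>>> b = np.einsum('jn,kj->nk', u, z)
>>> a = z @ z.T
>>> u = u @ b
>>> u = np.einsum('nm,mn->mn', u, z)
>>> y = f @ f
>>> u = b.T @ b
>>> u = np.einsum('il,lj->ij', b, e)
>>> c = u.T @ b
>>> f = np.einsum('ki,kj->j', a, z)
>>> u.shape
(5, 11)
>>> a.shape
(11, 11)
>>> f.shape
(37,)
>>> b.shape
(5, 11)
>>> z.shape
(11, 37)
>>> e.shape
(11, 11)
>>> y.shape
(5, 5)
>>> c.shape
(11, 11)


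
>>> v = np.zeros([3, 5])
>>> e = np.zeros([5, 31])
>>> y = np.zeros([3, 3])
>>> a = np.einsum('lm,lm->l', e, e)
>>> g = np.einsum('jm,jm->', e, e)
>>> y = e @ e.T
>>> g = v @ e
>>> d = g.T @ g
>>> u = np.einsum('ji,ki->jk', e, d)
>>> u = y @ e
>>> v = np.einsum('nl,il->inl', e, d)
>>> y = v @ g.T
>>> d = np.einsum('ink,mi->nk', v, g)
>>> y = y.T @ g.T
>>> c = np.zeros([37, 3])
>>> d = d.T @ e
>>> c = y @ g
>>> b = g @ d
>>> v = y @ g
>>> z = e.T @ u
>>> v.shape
(3, 5, 31)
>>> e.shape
(5, 31)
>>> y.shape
(3, 5, 3)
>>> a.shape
(5,)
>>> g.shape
(3, 31)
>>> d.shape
(31, 31)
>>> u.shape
(5, 31)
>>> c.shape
(3, 5, 31)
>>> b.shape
(3, 31)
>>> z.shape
(31, 31)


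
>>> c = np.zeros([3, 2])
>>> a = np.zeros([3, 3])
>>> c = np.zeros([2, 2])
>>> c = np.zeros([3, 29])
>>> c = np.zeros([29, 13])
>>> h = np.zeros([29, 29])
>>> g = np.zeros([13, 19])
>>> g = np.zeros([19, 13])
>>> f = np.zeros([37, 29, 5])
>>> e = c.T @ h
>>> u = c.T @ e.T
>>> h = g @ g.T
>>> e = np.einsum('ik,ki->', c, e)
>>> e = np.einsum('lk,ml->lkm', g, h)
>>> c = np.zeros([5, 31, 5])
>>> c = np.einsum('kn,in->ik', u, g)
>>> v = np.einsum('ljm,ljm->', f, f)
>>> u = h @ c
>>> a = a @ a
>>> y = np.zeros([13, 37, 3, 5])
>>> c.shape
(19, 13)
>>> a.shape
(3, 3)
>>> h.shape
(19, 19)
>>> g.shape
(19, 13)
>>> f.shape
(37, 29, 5)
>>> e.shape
(19, 13, 19)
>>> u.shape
(19, 13)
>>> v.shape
()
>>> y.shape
(13, 37, 3, 5)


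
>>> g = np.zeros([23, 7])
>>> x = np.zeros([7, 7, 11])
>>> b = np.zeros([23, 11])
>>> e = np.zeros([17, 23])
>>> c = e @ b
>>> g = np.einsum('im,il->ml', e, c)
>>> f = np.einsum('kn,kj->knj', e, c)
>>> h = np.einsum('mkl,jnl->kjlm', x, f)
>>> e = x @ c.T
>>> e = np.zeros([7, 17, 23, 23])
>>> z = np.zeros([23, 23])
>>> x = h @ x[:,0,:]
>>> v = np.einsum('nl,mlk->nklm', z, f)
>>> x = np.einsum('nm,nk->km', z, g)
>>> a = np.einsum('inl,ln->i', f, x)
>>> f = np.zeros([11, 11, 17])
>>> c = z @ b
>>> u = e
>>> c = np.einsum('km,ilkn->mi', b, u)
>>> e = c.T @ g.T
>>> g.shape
(23, 11)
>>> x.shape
(11, 23)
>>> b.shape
(23, 11)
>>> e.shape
(7, 23)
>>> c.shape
(11, 7)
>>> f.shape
(11, 11, 17)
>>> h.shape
(7, 17, 11, 7)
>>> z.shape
(23, 23)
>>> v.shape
(23, 11, 23, 17)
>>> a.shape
(17,)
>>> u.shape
(7, 17, 23, 23)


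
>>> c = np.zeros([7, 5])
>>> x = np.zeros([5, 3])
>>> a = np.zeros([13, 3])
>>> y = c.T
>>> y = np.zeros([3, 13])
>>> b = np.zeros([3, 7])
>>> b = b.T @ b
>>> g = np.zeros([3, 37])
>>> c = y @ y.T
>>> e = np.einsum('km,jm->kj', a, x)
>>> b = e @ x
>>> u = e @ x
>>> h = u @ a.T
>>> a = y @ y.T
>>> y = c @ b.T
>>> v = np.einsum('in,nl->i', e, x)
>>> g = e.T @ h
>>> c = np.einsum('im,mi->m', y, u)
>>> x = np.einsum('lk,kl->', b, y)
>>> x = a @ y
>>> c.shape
(13,)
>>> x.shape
(3, 13)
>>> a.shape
(3, 3)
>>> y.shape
(3, 13)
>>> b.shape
(13, 3)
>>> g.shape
(5, 13)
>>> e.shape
(13, 5)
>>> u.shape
(13, 3)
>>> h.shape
(13, 13)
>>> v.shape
(13,)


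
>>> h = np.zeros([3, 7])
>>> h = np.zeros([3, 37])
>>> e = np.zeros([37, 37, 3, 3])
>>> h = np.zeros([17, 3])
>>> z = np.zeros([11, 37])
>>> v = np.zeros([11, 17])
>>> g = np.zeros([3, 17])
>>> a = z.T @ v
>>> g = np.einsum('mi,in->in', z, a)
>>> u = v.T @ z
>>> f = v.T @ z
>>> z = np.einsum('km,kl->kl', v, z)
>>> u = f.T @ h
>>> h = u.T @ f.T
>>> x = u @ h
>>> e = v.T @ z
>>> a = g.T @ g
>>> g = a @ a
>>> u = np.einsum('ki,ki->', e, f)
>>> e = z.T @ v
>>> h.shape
(3, 17)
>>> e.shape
(37, 17)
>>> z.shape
(11, 37)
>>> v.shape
(11, 17)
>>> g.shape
(17, 17)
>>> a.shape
(17, 17)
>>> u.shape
()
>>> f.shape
(17, 37)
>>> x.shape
(37, 17)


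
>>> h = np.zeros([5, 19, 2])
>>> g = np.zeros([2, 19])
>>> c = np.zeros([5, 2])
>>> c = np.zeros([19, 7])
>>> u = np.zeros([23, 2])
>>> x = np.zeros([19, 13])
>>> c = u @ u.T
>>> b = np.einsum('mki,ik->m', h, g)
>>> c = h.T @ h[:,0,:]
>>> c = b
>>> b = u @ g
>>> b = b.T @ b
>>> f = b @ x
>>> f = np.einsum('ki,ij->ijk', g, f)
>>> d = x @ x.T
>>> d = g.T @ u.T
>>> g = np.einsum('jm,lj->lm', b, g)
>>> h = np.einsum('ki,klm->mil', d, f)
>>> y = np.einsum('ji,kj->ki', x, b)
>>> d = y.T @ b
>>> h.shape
(2, 23, 13)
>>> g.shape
(2, 19)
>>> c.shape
(5,)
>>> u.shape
(23, 2)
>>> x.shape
(19, 13)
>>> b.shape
(19, 19)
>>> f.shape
(19, 13, 2)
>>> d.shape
(13, 19)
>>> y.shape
(19, 13)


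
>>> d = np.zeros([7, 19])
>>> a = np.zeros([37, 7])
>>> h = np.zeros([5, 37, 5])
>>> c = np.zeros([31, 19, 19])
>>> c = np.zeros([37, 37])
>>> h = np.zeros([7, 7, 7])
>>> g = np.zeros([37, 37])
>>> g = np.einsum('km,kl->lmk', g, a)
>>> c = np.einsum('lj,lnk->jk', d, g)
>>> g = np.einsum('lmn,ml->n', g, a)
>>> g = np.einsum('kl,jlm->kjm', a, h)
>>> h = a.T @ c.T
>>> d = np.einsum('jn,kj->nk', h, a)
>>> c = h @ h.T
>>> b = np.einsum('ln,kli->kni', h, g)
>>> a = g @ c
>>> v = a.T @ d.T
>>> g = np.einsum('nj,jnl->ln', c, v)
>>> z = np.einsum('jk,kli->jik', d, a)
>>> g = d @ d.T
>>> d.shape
(19, 37)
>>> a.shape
(37, 7, 7)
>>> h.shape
(7, 19)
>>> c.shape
(7, 7)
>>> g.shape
(19, 19)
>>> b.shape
(37, 19, 7)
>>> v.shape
(7, 7, 19)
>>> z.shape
(19, 7, 37)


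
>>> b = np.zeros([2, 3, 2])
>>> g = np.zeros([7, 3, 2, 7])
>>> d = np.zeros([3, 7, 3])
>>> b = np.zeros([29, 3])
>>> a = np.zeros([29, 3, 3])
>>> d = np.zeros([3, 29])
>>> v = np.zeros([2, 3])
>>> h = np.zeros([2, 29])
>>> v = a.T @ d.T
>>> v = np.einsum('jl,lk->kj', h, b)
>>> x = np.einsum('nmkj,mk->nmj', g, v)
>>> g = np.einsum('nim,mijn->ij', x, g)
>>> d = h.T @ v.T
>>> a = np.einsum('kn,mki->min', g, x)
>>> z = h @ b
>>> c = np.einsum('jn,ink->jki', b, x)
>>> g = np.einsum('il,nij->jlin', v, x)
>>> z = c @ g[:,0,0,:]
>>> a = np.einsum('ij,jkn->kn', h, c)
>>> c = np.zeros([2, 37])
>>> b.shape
(29, 3)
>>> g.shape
(7, 2, 3, 7)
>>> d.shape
(29, 3)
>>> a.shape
(7, 7)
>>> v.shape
(3, 2)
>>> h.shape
(2, 29)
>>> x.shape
(7, 3, 7)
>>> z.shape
(29, 7, 7)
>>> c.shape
(2, 37)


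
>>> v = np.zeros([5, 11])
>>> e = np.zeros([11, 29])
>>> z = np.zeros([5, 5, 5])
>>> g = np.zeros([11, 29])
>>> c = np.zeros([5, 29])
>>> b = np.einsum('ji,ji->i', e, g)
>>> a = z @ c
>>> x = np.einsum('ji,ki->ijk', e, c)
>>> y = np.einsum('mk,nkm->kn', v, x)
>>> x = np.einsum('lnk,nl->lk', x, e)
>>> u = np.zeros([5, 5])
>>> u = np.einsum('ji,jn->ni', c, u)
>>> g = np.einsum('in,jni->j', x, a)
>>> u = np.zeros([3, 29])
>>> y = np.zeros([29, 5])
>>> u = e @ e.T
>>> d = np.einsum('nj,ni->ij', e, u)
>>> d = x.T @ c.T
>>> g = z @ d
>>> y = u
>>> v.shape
(5, 11)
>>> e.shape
(11, 29)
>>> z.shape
(5, 5, 5)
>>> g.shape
(5, 5, 5)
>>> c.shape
(5, 29)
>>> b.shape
(29,)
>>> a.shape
(5, 5, 29)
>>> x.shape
(29, 5)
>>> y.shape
(11, 11)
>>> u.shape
(11, 11)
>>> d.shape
(5, 5)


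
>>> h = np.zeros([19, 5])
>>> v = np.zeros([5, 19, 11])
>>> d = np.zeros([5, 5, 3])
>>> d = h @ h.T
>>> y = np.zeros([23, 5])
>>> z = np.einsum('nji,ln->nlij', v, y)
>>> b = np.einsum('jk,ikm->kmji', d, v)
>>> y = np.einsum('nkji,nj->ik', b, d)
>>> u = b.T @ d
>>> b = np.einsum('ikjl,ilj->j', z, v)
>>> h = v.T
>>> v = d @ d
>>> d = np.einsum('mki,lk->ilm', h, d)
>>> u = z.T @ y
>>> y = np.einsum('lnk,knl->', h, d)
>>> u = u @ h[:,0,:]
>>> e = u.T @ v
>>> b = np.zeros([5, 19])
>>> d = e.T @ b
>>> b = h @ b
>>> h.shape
(11, 19, 5)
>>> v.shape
(19, 19)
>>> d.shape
(19, 11, 23, 19)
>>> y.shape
()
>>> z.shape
(5, 23, 11, 19)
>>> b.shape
(11, 19, 19)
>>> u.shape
(19, 11, 23, 5)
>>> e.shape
(5, 23, 11, 19)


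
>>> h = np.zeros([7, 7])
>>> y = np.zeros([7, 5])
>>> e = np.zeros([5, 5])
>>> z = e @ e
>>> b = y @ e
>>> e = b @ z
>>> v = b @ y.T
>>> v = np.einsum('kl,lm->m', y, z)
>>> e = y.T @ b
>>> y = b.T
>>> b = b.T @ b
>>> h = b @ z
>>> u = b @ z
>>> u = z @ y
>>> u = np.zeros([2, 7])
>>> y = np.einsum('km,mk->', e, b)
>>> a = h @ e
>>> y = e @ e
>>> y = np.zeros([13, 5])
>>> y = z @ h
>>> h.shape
(5, 5)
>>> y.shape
(5, 5)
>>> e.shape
(5, 5)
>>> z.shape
(5, 5)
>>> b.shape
(5, 5)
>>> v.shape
(5,)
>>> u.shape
(2, 7)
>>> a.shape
(5, 5)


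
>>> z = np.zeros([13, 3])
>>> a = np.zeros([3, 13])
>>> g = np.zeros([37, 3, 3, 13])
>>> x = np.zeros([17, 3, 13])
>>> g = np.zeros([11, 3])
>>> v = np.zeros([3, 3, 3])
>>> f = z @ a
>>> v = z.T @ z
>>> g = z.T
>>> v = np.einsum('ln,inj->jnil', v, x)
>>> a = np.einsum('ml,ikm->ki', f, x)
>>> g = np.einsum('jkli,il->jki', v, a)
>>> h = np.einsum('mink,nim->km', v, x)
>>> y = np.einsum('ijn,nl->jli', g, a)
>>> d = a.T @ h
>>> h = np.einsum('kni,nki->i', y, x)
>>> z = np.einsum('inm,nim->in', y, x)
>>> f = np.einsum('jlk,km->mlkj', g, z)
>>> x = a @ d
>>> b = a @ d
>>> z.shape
(3, 17)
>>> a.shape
(3, 17)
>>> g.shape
(13, 3, 3)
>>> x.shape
(3, 13)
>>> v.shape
(13, 3, 17, 3)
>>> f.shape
(17, 3, 3, 13)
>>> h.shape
(13,)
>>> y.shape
(3, 17, 13)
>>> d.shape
(17, 13)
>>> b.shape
(3, 13)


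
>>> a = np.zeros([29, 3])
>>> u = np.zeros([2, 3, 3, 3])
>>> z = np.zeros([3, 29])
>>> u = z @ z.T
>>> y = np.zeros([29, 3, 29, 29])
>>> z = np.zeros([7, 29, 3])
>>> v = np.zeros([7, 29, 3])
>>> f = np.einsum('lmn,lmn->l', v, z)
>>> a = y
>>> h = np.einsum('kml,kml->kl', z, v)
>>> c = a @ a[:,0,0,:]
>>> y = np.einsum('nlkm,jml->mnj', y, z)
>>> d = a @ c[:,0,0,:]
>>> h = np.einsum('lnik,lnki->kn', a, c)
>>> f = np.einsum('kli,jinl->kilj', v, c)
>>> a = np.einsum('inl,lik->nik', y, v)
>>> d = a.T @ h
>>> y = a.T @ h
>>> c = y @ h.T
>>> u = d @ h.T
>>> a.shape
(29, 29, 3)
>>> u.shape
(3, 29, 29)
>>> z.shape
(7, 29, 3)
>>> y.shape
(3, 29, 3)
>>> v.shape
(7, 29, 3)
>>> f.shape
(7, 3, 29, 29)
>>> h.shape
(29, 3)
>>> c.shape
(3, 29, 29)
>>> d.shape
(3, 29, 3)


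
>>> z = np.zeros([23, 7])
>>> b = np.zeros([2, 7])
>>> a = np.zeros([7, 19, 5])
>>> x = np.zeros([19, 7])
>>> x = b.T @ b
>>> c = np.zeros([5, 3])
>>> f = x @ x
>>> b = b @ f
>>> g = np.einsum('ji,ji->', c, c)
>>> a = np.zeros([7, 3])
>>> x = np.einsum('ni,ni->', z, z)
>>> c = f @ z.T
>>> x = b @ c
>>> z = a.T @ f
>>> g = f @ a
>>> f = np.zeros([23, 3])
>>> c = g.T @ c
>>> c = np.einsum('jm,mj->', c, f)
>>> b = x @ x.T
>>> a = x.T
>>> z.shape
(3, 7)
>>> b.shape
(2, 2)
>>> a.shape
(23, 2)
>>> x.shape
(2, 23)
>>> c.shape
()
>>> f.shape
(23, 3)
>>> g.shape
(7, 3)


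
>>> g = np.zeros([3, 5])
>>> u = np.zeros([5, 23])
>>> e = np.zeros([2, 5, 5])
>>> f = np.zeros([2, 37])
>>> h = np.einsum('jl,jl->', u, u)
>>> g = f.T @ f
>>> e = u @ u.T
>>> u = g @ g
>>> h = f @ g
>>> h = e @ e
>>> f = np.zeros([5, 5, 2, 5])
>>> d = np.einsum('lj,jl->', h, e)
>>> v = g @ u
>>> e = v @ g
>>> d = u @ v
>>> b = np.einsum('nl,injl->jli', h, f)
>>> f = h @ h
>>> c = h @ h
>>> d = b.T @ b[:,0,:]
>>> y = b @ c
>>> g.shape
(37, 37)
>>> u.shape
(37, 37)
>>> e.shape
(37, 37)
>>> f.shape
(5, 5)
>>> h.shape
(5, 5)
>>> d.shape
(5, 5, 5)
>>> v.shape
(37, 37)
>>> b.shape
(2, 5, 5)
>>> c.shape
(5, 5)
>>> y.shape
(2, 5, 5)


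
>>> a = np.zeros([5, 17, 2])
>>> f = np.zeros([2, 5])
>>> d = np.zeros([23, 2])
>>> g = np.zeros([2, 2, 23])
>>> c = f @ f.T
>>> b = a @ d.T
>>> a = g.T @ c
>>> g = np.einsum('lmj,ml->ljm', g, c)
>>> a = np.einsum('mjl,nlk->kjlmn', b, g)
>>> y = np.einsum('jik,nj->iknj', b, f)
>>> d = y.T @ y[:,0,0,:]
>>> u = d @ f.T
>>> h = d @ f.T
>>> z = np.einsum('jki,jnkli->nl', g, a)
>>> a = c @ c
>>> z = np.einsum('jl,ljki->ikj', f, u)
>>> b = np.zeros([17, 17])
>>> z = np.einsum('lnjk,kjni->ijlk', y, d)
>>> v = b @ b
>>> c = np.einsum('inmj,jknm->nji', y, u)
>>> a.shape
(2, 2)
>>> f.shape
(2, 5)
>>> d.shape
(5, 2, 23, 5)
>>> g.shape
(2, 23, 2)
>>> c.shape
(23, 5, 17)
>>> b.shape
(17, 17)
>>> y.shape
(17, 23, 2, 5)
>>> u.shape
(5, 2, 23, 2)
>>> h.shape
(5, 2, 23, 2)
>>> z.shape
(5, 2, 17, 5)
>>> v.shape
(17, 17)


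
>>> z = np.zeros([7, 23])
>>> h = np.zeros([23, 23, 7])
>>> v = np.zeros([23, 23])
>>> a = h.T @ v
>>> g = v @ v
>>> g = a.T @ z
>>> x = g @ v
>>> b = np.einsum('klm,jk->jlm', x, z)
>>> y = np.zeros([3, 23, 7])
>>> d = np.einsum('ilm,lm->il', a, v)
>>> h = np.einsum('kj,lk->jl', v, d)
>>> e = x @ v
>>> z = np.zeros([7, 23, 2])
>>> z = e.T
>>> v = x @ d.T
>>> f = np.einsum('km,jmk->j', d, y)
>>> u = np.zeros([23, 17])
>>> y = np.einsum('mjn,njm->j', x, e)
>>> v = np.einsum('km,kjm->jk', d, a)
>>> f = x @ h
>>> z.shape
(23, 23, 23)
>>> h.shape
(23, 7)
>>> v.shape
(23, 7)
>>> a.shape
(7, 23, 23)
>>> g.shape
(23, 23, 23)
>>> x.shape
(23, 23, 23)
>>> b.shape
(7, 23, 23)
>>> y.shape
(23,)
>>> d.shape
(7, 23)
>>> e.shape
(23, 23, 23)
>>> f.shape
(23, 23, 7)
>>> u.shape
(23, 17)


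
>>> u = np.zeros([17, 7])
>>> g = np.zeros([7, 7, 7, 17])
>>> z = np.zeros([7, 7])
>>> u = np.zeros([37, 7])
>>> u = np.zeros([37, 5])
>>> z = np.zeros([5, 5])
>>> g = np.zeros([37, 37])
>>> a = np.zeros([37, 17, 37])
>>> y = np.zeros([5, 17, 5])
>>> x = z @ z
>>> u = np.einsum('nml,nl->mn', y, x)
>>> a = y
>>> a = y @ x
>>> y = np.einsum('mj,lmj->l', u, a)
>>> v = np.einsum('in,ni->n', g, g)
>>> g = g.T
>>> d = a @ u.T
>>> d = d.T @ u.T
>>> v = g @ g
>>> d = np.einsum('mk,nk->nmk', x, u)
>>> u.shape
(17, 5)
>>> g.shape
(37, 37)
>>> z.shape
(5, 5)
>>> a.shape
(5, 17, 5)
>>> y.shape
(5,)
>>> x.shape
(5, 5)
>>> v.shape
(37, 37)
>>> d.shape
(17, 5, 5)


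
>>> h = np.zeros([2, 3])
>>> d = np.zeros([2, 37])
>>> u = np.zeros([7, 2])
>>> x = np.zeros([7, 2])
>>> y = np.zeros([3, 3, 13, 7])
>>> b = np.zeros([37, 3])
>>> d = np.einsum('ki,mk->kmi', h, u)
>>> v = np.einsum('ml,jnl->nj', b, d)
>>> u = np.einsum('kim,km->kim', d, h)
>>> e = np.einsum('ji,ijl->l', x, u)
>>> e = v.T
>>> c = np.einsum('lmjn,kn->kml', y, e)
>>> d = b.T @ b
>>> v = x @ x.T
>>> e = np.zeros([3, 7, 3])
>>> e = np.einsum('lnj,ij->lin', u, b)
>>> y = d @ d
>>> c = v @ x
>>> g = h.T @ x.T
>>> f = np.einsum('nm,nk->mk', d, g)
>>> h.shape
(2, 3)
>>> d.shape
(3, 3)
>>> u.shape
(2, 7, 3)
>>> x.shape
(7, 2)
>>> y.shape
(3, 3)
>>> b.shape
(37, 3)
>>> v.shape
(7, 7)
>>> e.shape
(2, 37, 7)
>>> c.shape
(7, 2)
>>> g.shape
(3, 7)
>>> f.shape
(3, 7)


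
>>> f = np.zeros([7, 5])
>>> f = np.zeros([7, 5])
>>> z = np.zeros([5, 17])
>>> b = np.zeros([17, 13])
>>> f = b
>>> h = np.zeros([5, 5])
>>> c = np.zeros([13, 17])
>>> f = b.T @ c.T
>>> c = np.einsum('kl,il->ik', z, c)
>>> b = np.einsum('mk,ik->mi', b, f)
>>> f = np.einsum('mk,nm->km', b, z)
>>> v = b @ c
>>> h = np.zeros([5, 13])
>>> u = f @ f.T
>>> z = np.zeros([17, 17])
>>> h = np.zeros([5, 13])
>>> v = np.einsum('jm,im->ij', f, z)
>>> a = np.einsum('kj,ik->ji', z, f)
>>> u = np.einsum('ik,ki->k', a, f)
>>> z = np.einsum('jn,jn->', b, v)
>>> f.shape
(13, 17)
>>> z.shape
()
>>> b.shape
(17, 13)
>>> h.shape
(5, 13)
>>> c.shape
(13, 5)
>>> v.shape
(17, 13)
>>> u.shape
(13,)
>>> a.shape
(17, 13)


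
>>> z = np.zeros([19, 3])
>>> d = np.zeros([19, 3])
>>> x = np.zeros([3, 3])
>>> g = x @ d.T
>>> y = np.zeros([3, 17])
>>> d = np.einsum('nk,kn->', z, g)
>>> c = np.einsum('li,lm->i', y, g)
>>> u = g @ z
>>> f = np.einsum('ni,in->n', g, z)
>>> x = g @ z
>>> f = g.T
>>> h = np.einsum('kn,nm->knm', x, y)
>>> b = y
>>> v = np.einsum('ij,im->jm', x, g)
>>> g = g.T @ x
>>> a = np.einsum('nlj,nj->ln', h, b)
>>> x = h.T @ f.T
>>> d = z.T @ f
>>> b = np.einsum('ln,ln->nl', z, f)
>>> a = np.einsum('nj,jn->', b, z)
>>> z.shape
(19, 3)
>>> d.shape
(3, 3)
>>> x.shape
(17, 3, 19)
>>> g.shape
(19, 3)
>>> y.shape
(3, 17)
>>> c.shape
(17,)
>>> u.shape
(3, 3)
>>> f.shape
(19, 3)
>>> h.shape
(3, 3, 17)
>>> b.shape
(3, 19)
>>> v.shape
(3, 19)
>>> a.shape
()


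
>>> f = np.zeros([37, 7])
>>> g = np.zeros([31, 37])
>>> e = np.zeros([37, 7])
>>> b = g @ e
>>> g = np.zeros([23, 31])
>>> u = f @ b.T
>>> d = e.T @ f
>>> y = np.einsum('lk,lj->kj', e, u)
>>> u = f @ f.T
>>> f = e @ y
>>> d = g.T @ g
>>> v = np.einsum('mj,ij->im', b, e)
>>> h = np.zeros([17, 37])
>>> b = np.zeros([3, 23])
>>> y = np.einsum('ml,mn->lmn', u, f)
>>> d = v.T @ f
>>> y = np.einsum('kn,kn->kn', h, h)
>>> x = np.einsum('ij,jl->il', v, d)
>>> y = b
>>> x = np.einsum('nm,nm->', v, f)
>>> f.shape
(37, 31)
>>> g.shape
(23, 31)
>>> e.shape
(37, 7)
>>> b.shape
(3, 23)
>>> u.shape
(37, 37)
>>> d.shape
(31, 31)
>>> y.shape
(3, 23)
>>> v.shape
(37, 31)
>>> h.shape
(17, 37)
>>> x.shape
()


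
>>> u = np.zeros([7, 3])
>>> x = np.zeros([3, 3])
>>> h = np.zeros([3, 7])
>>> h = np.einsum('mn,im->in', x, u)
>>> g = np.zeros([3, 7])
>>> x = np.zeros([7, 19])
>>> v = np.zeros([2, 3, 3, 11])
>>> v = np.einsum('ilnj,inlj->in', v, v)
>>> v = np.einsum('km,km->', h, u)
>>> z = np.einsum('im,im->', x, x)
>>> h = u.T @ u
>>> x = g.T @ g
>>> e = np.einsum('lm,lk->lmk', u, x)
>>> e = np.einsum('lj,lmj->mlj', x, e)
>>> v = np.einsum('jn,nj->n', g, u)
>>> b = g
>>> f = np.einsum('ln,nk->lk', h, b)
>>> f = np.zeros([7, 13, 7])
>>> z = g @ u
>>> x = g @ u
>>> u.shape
(7, 3)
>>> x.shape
(3, 3)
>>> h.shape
(3, 3)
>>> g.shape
(3, 7)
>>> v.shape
(7,)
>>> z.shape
(3, 3)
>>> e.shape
(3, 7, 7)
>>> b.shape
(3, 7)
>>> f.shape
(7, 13, 7)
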